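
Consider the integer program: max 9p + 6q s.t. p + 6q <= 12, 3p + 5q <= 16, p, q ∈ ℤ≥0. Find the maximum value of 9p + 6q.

45

Relaxing integrality, the LP optimum is 48.00 at (p,q) = (5.33, 0), which is not an integer point.
(p,q)=(5,0): 1·5+6·0=5≤12, 3·5+5·0=15≤16, objective 45.
(p,q)=(4,0): 1·4+6·0=4≤12, 3·4+5·0=12≤16, objective 36.
Maximum is 45 at (p,q)=(5,0).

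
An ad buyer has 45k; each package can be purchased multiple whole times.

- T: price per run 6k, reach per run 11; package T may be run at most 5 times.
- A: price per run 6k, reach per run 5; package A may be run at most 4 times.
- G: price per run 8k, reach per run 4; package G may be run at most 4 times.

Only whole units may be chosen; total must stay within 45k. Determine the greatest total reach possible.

65

5×T, 1×A, and 1×G: price 44 ≤ 45, reach 5·11 + 1·5 + 1·4 = 64.
5×T and 2×A: price 42 ≤ 45, reach 5·11 + 2·5 = 65.
Best is 65.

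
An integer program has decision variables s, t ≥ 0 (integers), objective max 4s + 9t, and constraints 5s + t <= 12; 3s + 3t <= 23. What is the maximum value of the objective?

(s,t)=(0,7): 5·0+1·7=7≤12, 3·0+3·7=21≤23, objective 63.
(s,t)=(1,6): 5·1+1·6=11≤12, 3·1+3·6=21≤23, objective 58.
(s,t)=(0,6): 5·0+1·6=6≤12, 3·0+3·6=18≤23, objective 54.
The best lattice point is (0,7), giving 63.

63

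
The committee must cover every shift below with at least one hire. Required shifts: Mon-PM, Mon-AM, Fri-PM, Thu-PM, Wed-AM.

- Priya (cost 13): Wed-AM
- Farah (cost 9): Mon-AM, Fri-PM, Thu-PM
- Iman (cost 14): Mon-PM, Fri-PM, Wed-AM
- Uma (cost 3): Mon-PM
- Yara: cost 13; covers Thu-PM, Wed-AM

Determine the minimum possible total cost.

This is a weighted set-cover instance.
The greedy cost-per-new-shift heuristic would pick Farah, Uma, and Priya for 25, but a cheaper cover exists.
Choose Farah and Iman: together they cover Mon-PM, Mon-AM, Fri-PM, Thu-PM, Wed-AM — every shift.
Total cost: 9 + 14 = 23.
No cover costs less than 23.

23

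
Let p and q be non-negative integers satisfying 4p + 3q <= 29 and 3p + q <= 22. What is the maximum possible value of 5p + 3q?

Relaxing integrality, the LP optimum is 36.25 at (p,q) = (7.25, 0), which is not an integer point.
(p,q)=(7,0): 4·7+3·0=28≤29, 3·7+1·0=21≤22, objective 35.
(p,q)=(6,1): 4·6+3·1=27≤29, 3·6+1·1=19≤22, objective 33.
(p,q)=(6,0): 4·6+3·0=24≤29, 3·6+1·0=18≤22, objective 30.
The best lattice point is (7,0), giving 35.

35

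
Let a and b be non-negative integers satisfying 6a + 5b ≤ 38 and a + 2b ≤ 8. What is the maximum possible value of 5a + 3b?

30

(a,b)=(6,0): 6·6+5·0=36≤38, 1·6+2·0=6≤8, objective 30.
(a,b)=(5,1): 6·5+5·1=35≤38, 1·5+2·1=7≤8, objective 28.
(a,b)=(5,0): 6·5+5·0=30≤38, 1·5+2·0=5≤8, objective 25.
No feasible integer point exceeds 30.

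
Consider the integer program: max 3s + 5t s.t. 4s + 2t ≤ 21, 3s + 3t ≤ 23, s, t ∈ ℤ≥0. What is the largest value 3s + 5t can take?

35

(s,t)=(0,7): 4·0+2·7=14≤21, 3·0+3·7=21≤23, objective 35.
(s,t)=(1,6): 4·1+2·6=16≤21, 3·1+3·6=21≤23, objective 33.
The best lattice point is (0,7), giving 35.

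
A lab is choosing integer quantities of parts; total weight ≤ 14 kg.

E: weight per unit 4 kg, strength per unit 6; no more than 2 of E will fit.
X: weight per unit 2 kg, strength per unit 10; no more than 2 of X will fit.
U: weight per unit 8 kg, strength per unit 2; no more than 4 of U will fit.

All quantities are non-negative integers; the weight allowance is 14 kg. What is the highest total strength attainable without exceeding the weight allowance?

X has the best ratio (10/2); taking only X gives at most 2×10 = 20 (stopped by the supply cap of 2).
Mixing does better — 2×E and 2×X: weight 12 ≤ 14, strength 2·6 + 2·10 = 32.

32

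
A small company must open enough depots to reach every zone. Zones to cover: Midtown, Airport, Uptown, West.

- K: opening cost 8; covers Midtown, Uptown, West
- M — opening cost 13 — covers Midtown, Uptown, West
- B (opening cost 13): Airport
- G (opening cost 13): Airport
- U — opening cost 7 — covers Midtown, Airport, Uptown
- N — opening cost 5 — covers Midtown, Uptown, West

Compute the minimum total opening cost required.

12

Choose U and N: together they cover Midtown, Airport, Uptown, West — every zone.
Total opening cost: 7 + 5 = 12.
No cover costs less than 12.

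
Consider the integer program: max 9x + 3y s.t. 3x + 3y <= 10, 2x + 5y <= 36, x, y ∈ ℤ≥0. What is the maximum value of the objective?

Relaxing integrality, the LP optimum is 30.00 at (x,y) = (3.33, 0), which is not an integer point.
(x,y)=(3,0): 3·3+3·0=9≤10, 2·3+5·0=6≤36, objective 27.
(x,y)=(2,1): 3·2+3·1=9≤10, 2·2+5·1=9≤36, objective 21.
The best lattice point is (3,0), giving 27.

27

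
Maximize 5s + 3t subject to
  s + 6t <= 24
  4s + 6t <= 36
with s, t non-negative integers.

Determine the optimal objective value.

45

(s,t)=(9,0): 1·9+6·0=9≤24, 4·9+6·0=36≤36, objective 45.
(s,t)=(8,0): 1·8+6·0=8≤24, 4·8+6·0=32≤36, objective 40.
Maximum is 45 at (s,t)=(9,0).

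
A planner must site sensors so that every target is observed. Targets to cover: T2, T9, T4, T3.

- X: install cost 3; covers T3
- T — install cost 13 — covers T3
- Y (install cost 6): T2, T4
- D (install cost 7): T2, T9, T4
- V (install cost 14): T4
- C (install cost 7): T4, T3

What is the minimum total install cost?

Choose X and D: together they cover T2, T9, T4, T3 — every target.
Total install cost: 3 + 7 = 10.

10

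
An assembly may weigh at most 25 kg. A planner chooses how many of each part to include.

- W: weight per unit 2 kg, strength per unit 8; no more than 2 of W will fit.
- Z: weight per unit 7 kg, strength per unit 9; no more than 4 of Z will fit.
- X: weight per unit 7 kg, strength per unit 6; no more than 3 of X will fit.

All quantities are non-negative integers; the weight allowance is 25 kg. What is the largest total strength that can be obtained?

43

This is a bounded integer knapsack.
Take 2×W and 3×Z: weight 25 ≤ 25, strength 2·8 + 3·9 = 43.
W has the best ratio (8/2) and is taken to its limit of 2; remaining capacity is filled optimally with the others.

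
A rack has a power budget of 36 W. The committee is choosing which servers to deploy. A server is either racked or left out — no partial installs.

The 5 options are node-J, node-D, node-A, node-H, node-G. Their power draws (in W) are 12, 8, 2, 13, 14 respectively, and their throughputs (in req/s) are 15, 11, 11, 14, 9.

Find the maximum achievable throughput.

51

node-J + node-D + node-A + node-G: power draw 12 + 8 + 2 + 14 = 36 ≤ 36, throughput 15 + 11 + 11 + 9 = 46.
node-J + node-D + node-A + node-H: power draw 12 + 8 + 2 + 13 = 35 ≤ 36, throughput 15 + 11 + 11 + 14 = 51.
node-J + node-A + node-H: power draw 12 + 2 + 13 = 27 ≤ 36, throughput 15 + 11 + 14 = 40.
Best is node-J, node-D, node-A, and node-H with total throughput 51.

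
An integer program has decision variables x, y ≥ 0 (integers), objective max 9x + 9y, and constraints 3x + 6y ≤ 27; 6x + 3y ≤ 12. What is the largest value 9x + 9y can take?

(x,y)=(0,4): 3·0+6·4=24≤27, 6·0+3·4=12≤12, objective 36.
(x,y)=(0,3): 3·0+6·3=18≤27, 6·0+3·3=9≤12, objective 27.
No feasible integer point exceeds 36.

36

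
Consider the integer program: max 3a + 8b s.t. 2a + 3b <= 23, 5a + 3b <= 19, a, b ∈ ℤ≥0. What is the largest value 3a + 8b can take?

48

(a,b)=(0,6): 2·0+3·6=18≤23, 5·0+3·6=18≤19, objective 48.
(a,b)=(0,5): 2·0+3·5=15≤23, 5·0+3·5=15≤19, objective 40.
Maximum is 48 at (a,b)=(0,6).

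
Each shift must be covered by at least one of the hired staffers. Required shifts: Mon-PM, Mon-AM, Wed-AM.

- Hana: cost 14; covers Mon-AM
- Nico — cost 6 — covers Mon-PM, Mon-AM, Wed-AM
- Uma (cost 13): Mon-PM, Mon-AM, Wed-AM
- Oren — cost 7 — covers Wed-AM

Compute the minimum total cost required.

6

Nico alone covers Mon-PM, Mon-AM, Wed-AM — every shift.
Total cost: 6.
No cover costs less than 6.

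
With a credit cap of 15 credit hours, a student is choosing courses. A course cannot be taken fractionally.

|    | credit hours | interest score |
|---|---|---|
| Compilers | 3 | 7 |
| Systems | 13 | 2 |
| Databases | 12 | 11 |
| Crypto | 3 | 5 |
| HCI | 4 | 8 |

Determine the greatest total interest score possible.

This is a 0-1 knapsack instance.
Compilers + Crypto + HCI: credit hours 3 + 3 + 4 = 10 ≤ 15, interest score 7 + 5 + 8 = 20.
Compilers + Databases: credit hours 3 + 12 = 15 ≤ 15, interest score 7 + 11 = 18.
Databases + Crypto: credit hours 12 + 3 = 15 ≤ 15, interest score 11 + 5 = 16.
Best is Compilers, Crypto, and HCI with total interest score 20.

20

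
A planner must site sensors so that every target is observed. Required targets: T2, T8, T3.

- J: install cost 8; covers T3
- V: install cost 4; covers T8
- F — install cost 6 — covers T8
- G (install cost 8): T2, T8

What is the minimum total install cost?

16

The greedy cost-per-new-target heuristic would pick V, J, and G for 20, but a cheaper cover exists.
Choose J and G: together they cover T2, T8, T3 — every target.
Total install cost: 8 + 8 = 16.
No cover costs less than 16.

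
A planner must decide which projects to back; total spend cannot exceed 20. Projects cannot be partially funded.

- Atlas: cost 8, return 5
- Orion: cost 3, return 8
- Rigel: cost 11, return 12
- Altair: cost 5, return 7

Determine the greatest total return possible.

Orion + Rigel: cost 3 + 11 = 14 ≤ 20, return 8 + 12 = 20.
Orion + Rigel + Altair: cost 3 + 11 + 5 = 19 ≤ 20, return 8 + 12 + 7 = 27.
Atlas + Orion + Altair: cost 8 + 3 + 5 = 16 ≤ 20, return 5 + 8 + 7 = 20.
Best is Orion, Rigel, and Altair with total return 27.

27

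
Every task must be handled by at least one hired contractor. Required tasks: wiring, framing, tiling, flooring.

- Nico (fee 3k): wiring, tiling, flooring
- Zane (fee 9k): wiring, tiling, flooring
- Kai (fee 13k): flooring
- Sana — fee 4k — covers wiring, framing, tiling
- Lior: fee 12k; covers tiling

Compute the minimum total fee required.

Choose Nico and Sana: together they cover wiring, framing, tiling, flooring — every task.
Total fee: 3 + 4 = 7.
No cover costs less than 7.

7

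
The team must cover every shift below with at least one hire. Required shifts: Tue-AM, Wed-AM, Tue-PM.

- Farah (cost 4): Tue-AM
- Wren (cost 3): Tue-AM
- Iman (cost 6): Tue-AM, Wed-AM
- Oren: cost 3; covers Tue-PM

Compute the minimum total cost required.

9

The greedy cost-per-new-shift heuristic would pick Wren, Oren, and Iman for 12, but a cheaper cover exists.
Choose Iman and Oren: together they cover Tue-AM, Wed-AM, Tue-PM — every shift.
Total cost: 6 + 3 = 9.
No cover costs less than 9.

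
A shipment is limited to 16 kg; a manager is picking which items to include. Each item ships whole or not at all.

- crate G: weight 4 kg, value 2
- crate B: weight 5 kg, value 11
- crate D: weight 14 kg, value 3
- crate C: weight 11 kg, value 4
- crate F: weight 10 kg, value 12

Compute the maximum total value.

23

crate B + crate C: weight 5 + 11 = 16 ≤ 16, value 11 + 4 = 15.
crate B + crate F: weight 5 + 10 = 15 ≤ 16, value 11 + 12 = 23.
Best is crate B and crate F with total value 23.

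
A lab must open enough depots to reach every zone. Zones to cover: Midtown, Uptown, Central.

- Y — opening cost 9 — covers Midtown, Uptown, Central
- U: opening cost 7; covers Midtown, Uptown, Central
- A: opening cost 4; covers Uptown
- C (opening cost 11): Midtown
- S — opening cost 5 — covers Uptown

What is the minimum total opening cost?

7

This is an integer covering problem.
U alone covers Midtown, Uptown, Central — every zone.
Total opening cost: 7.
No cover costs less than 7.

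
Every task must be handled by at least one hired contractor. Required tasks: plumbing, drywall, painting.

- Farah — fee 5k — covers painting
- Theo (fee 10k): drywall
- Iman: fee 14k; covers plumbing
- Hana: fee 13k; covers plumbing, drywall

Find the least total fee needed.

18

This is an integer covering problem.
Choose Farah and Hana: together they cover plumbing, drywall, painting — every task.
Total fee: 5 + 13 = 18.
No cover costs less than 18.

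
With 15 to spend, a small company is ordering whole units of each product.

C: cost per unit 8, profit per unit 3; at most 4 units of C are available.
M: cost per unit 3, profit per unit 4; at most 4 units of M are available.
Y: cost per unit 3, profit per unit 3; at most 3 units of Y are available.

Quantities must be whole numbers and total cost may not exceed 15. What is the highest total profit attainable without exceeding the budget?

This is a bounded integer knapsack.
Take 4×M and 1×Y: cost 15 ≤ 15, profit 4·4 + 1·3 = 19.
M has the best ratio (4/3) and is taken to its limit of 4; remaining capacity is filled optimally with the others.

19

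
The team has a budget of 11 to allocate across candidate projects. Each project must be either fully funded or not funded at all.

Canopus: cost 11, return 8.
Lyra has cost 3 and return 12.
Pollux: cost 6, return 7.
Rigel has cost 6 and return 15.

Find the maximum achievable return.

27

Lyra + Pollux: cost 3 + 6 = 9 ≤ 11, return 12 + 7 = 19.
Lyra + Rigel: cost 3 + 6 = 9 ≤ 11, return 12 + 15 = 27.
Best is Lyra and Rigel with total return 27.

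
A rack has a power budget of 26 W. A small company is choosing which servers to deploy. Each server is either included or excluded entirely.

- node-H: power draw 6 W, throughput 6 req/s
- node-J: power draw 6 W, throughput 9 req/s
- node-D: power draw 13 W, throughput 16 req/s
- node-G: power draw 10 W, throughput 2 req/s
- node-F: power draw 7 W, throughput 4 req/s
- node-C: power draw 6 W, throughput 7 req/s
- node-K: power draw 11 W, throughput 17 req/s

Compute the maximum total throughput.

33

Allowing fractional choices, the relaxed optimum would be about 37.1, but servers are indivisible.
node-D + node-K: power draw 13 + 11 = 24 ≤ 26, throughput 16 + 17 = 33.
node-J + node-C + node-K: power draw 6 + 6 + 11 = 23 ≤ 26, throughput 9 + 7 + 17 = 33.
node-H + node-J + node-K: power draw 6 + 6 + 11 = 23 ≤ 26, throughput 6 + 9 + 17 = 32.
The maximum throughput is 33; one optimal choice is node-J, node-C, and node-K.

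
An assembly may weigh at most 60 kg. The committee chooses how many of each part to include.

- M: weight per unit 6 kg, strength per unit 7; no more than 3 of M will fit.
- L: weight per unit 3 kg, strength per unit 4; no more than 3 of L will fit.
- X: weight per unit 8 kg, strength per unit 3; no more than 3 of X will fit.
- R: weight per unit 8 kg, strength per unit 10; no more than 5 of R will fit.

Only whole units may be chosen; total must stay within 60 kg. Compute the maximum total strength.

73

This is a bounded integer knapsack.
L has the best ratio (4/3); taking only L gives at most 3×4 = 12 (stopped by the supply cap of 3).
Mixing does better — 3×M, 3×L, and 4×R: weight 59 ≤ 60, strength 3·7 + 3·4 + 4·10 = 73.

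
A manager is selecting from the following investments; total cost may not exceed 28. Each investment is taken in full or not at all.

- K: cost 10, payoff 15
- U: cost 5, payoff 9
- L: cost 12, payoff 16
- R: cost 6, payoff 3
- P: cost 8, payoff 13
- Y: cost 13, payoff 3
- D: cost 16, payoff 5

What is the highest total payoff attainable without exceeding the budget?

Allowing fractional choices, the relaxed optimum would be about 43.7, but investments are indivisible.
U + L + P: cost 5 + 12 + 8 = 25 ≤ 28, payoff 9 + 16 + 13 = 38.
K + U + L: cost 10 + 5 + 12 = 27 ≤ 28, payoff 15 + 9 + 16 = 40.
Best is K, U, and L with total payoff 40.

40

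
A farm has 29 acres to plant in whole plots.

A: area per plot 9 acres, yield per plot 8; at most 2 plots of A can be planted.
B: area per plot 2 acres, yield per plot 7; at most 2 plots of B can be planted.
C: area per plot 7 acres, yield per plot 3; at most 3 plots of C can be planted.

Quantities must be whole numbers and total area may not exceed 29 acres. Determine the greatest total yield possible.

This is a bounded integer knapsack.
2×A and 2×B: area 22 ≤ 29, yield 2·8 + 2·7 = 30.
2×A, 2×B, and 1×C: area 29 ≤ 29, yield 2·8 + 2·7 + 1·3 = 33.
Best is 33.

33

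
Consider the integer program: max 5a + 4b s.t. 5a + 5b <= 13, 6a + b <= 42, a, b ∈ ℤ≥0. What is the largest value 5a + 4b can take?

10

Relaxing integrality, the LP optimum is 13.00 at (a,b) = (2.6, 0), which is not an integer point.
(a,b)=(2,0): 5·2+5·0=10≤13, 6·2+1·0=12≤42, objective 10.
(a,b)=(1,1): 5·1+5·1=10≤13, 6·1+1·1=7≤42, objective 9.
(a,b)=(1,0): 5·1+5·0=5≤13, 6·1+1·0=6≤42, objective 5.
The best lattice point is (2,0), giving 10.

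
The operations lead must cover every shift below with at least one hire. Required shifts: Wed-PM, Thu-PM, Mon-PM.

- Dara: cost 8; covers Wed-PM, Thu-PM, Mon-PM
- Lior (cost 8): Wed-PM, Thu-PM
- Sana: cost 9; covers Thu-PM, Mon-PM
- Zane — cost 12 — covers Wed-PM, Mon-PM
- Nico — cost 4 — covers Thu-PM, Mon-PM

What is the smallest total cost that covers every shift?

The greedy cost-per-new-shift heuristic would pick Nico and Dara for 12, but a cheaper cover exists.
Dara alone covers Wed-PM, Thu-PM, Mon-PM — every shift.
Total cost: 8.
No cover costs less than 8.

8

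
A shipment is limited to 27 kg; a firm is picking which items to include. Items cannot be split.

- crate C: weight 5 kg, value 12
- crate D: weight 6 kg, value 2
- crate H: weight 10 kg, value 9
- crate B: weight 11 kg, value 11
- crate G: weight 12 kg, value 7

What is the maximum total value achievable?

Take crate C, crate H, and crate B: weight 5 + 10 + 11 = 26 ≤ 27, value 12 + 9 + 11 = 32.
No other feasible combination does better.

32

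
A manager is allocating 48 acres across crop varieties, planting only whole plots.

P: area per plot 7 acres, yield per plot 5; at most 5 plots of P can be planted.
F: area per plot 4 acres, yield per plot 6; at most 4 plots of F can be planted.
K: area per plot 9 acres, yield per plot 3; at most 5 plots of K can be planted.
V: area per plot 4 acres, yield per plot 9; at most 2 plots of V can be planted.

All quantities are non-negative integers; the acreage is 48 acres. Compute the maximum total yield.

V has the best ratio (9/4); taking only V gives at most 2×9 = 18 (stopped by the supply cap of 2).
Mixing does better — 3×P, 4×F, and 2×V: area 45 ≤ 48, yield 3·5 + 4·6 + 2·9 = 57.

57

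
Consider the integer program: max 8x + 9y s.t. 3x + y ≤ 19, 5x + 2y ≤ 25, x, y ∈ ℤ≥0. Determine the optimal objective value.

The continuous relaxation peaks at (0, 12.5) with value 112.50; rounding to a feasible lattice point costs some objective.
(x,y)=(0,12): 3·0+1·12=12≤19, 5·0+2·12=24≤25, objective 108.
(x,y)=(0,11): 3·0+1·11=11≤19, 5·0+2·11=22≤25, objective 99.
Maximum is 108 at (x,y)=(0,12).

108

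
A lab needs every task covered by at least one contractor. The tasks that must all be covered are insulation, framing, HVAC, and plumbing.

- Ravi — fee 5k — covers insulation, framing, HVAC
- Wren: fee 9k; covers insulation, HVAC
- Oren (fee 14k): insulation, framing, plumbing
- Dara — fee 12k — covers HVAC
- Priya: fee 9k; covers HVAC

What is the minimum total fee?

Choose Ravi and Oren: together they cover insulation, framing, HVAC, plumbing — every task.
Total fee: 5 + 14 = 19.
No cover costs less than 19.

19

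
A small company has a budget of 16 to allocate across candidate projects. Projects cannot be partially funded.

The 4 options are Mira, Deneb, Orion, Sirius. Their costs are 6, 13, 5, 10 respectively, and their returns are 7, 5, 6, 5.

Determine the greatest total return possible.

13

Take Mira and Orion: cost 6 + 5 = 11 ≤ 16, return 7 + 6 = 13.
No other feasible combination does better.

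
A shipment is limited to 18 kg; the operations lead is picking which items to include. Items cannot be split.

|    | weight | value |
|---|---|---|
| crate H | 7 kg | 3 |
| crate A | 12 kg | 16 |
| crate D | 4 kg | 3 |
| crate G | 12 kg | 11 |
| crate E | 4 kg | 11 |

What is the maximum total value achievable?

This is an integer program with binary decision variables.
crate G + crate E: weight 12 + 4 = 16 ≤ 18, value 11 + 11 = 22.
crate A + crate D: weight 12 + 4 = 16 ≤ 18, value 16 + 3 = 19.
crate A + crate E: weight 12 + 4 = 16 ≤ 18, value 16 + 11 = 27.
Best is crate A and crate E with total value 27.

27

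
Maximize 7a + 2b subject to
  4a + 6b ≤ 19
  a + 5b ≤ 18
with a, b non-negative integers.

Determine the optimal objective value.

28

Relaxing integrality, the LP optimum is 33.25 at (a,b) = (4.75, 0), which is not an integer point.
(a,b)=(4,0): 4·4+6·0=16≤19, 1·4+5·0=4≤18, objective 28.
(a,b)=(3,1): 4·3+6·1=18≤19, 1·3+5·1=8≤18, objective 23.
(a,b)=(3,0): 4·3+6·0=12≤19, 1·3+5·0=3≤18, objective 21.
The best lattice point is (4,0), giving 28.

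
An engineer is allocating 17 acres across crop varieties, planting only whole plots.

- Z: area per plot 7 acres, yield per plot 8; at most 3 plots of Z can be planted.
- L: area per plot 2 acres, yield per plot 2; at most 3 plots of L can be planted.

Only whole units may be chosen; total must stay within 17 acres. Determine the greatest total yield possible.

18

Take 2×Z and 1×L: area 16 ≤ 17, yield 2·8 + 1·2 = 18.
No other integer combination yields more.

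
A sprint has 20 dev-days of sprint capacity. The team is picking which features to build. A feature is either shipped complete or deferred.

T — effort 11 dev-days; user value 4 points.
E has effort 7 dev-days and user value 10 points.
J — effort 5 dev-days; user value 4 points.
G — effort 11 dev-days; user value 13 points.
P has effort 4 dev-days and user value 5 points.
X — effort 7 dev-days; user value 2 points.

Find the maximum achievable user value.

23

This is a 0-1 knapsack instance.
Take E and G: effort 7 + 11 = 18 ≤ 20, user value 10 + 13 = 23.
No other feasible combination does better.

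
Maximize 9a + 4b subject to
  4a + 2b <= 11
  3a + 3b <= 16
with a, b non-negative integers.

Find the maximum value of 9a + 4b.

22

(a,b)=(2,1) is feasible, giving 22.
(a,b)=(2,0) is feasible, giving 18.
(a,b)=(1,2) is feasible, giving 17.
Maximum is 22 at (a,b)=(2,1).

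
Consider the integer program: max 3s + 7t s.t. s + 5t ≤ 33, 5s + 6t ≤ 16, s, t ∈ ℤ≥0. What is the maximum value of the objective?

Relaxing integrality, the LP optimum is 18.67 at (s,t) = (0, 2.67), which is not an integer point.
(s,t)=(0,2): 1·0+5·2=10≤33, 5·0+6·2=12≤16, objective 14.
(s,t)=(1,1): 1·1+5·1=6≤33, 5·1+6·1=11≤16, objective 10.
(s,t)=(0,1): 1·0+5·1=5≤33, 5·0+6·1=6≤16, objective 7.
No feasible integer point exceeds 14.

14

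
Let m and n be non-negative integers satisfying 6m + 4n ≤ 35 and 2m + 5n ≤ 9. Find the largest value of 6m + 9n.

Relaxing integrality, the LP optimum is 27.00 at (m,n) = (4.5, 0), which is not an integer point.
(m,n)=(4,0): 6·4+4·0=24≤35, 2·4+5·0=8≤9, objective 24.
(m,n)=(3,0): 6·3+4·0=18≤35, 2·3+5·0=6≤9, objective 18.
Maximum is 24 at (m,n)=(4,0).

24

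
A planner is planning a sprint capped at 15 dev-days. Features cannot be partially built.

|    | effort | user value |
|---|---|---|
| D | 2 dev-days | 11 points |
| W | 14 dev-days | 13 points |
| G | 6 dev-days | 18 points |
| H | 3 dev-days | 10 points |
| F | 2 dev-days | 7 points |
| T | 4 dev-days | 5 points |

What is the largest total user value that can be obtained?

D + G + H + T: effort 2 + 6 + 3 + 4 = 15 ≤ 15, user value 11 + 18 + 10 + 5 = 44.
D + G + F + T: effort 2 + 6 + 2 + 4 = 14 ≤ 15, user value 11 + 18 + 7 + 5 = 41.
D + G + H + F: effort 2 + 6 + 3 + 2 = 13 ≤ 15, user value 11 + 18 + 10 + 7 = 46.
Best is D, G, H, and F with total user value 46.

46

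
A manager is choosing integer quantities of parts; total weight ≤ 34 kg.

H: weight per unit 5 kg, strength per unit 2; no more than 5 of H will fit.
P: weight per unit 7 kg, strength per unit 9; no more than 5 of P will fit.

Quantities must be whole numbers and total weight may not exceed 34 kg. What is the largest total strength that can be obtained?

4×P: weight 28 ≤ 34, strength 4·9 = 36.
1×H and 4×P: weight 33 ≤ 34, strength 1·2 + 4·9 = 38.
Best is 38.

38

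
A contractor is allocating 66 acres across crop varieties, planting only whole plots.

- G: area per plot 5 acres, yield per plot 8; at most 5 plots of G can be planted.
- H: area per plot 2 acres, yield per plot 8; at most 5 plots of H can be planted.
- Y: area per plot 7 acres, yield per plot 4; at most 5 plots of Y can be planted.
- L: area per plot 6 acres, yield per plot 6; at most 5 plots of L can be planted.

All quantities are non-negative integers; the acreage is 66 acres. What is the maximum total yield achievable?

5×G, 5×H, and 5×L: area 65 ≤ 66, yield 5·8 + 5·8 + 5·6 = 110.
5×G, 5×H, 1×Y, and 4×L: area 66 ≤ 66, yield 5·8 + 5·8 + 1·4 + 4·6 = 108.
Best is 110.

110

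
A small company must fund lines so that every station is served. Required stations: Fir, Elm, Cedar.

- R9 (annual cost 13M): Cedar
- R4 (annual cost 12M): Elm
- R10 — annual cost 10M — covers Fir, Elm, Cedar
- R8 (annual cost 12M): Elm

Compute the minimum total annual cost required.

10

R10 alone covers Fir, Elm, Cedar — every station.
Total annual cost: 10.
No cover costs less than 10.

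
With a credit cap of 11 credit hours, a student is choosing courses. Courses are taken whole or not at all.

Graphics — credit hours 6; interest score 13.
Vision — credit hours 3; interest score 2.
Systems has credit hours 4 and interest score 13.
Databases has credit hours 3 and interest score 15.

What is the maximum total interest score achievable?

Allowing fractional choices, the relaxed optimum would be about 36.7, but courses are indivisible.
Graphics + Databases: credit hours 6 + 3 = 9 ≤ 11, interest score 13 + 15 = 28.
Systems + Databases: credit hours 4 + 3 = 7 ≤ 11, interest score 13 + 15 = 28.
Vision + Systems + Databases: credit hours 3 + 4 + 3 = 10 ≤ 11, interest score 2 + 13 + 15 = 30.
Best is Vision, Systems, and Databases with total interest score 30.

30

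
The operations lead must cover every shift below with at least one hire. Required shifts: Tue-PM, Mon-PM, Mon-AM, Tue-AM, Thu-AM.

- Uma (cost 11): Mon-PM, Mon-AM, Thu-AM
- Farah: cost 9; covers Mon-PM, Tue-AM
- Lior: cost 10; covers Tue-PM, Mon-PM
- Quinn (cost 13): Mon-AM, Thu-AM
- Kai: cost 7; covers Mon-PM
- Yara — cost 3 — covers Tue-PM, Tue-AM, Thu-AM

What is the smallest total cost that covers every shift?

This is an integer covering problem.
Choose Uma and Yara: together they cover Tue-PM, Mon-PM, Mon-AM, Tue-AM, Thu-AM — every shift.
Total cost: 11 + 3 = 14.
No cover costs less than 14.

14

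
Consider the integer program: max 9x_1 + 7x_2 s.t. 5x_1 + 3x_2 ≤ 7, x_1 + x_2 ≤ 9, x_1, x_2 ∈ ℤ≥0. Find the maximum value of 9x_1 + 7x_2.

The continuous relaxation peaks at (0, 2.33) with value 16.33; rounding to a feasible lattice point costs some objective.
(x_1,x_2)=(0,2): 5·0+3·2=6≤7, 1·0+1·2=2≤9, objective 14.
(x_1,x_2)=(0,1): 5·0+3·1=3≤7, 1·0+1·1=1≤9, objective 7.
The best lattice point is (0,2), giving 14.

14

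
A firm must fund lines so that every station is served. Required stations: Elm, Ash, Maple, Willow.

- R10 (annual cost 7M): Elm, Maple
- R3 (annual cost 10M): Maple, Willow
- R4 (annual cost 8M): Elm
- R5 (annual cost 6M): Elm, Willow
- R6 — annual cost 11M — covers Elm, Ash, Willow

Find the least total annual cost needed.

This is an integer covering problem.
The greedy cost-per-new-station heuristic would pick R5, R10, and R6 for 24, but a cheaper cover exists.
Choose R10 and R6: together they cover Elm, Ash, Maple, Willow — every station.
Total annual cost: 7 + 11 = 18.
No cover costs less than 18.

18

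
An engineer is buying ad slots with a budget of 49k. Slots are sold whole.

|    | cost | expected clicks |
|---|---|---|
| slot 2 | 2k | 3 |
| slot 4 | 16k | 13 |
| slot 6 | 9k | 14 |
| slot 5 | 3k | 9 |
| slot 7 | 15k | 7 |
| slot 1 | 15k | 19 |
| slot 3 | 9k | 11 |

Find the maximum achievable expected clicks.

58

Treat it as a binary knapsack problem.
slot 2 + slot 4 + slot 6 + slot 5 + slot 1: cost 2 + 16 + 9 + 3 + 15 = 45 ≤ 49, expected clicks 3 + 13 + 14 + 9 + 19 = 58.
slot 4 + slot 6 + slot 1 + slot 3: cost 16 + 9 + 15 + 9 = 49 ≤ 49, expected clicks 13 + 14 + 19 + 11 = 57.
slot 2 + slot 6 + slot 5 + slot 1 + slot 3: cost 2 + 9 + 3 + 15 + 9 = 38 ≤ 49, expected clicks 3 + 14 + 9 + 19 + 11 = 56.
Best is slot 2, slot 4, slot 6, slot 5, and slot 1 with total expected clicks 58.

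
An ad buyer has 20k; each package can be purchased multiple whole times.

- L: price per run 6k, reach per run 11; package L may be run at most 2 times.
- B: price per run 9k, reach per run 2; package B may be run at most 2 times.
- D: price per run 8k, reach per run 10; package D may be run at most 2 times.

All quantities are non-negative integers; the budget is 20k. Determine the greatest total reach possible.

32

This is a bounded integer knapsack.
L has the best ratio (11/6); taking only L gives at most 2×11 = 22 (stopped by the supply cap of 2).
Mixing does better — 2×L and 1×D: price 20 ≤ 20, reach 2·11 + 1·10 = 32.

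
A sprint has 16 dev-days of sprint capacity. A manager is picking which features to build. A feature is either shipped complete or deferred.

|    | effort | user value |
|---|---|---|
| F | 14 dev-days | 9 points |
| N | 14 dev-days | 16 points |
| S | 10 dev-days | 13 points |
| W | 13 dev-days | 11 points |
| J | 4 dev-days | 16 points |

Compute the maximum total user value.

29

Take S and J: effort 10 + 4 = 14 ≤ 16, user value 13 + 16 = 29.
No other feasible combination does better.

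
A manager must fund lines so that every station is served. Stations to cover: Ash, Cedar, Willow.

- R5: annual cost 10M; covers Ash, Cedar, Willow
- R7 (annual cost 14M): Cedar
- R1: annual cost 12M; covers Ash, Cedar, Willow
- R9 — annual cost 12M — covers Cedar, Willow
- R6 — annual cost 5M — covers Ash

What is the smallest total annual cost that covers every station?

This is a weighted set-cover instance.
R5 alone covers Ash, Cedar, Willow — every station.
Total annual cost: 10.
No cover costs less than 10.

10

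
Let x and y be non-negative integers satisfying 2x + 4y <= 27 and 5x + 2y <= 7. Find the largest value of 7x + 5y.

15

The continuous relaxation peaks at (0, 3.5) with value 17.50; rounding to a feasible lattice point costs some objective.
(x,y)=(0,3): 2·0+4·3=12≤27, 5·0+2·3=6≤7, objective 15.
(x,y)=(0,2): 2·0+4·2=8≤27, 5·0+2·2=4≤7, objective 10.
No feasible integer point exceeds 15.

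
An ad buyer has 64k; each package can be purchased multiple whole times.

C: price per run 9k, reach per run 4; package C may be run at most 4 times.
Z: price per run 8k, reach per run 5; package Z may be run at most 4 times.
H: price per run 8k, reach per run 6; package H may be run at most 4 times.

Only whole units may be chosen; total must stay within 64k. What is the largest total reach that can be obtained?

H has the best ratio (6/8); taking only H gives at most 4×6 = 24 (stopped by the supply cap of 4).
Mixing does better — 4×Z and 4×H: price 64 ≤ 64, reach 4·5 + 4·6 = 44.

44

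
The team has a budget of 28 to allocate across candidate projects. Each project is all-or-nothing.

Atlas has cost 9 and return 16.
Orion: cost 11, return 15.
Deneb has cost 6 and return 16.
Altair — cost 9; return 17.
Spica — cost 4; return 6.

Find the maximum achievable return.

Orion + Deneb + Altair: cost 11 + 6 + 9 = 26 ≤ 28, return 15 + 16 + 17 = 48.
Atlas + Deneb + Altair: cost 9 + 6 + 9 = 24 ≤ 28, return 16 + 16 + 17 = 49.
Atlas + Deneb + Altair + Spica: cost 9 + 6 + 9 + 4 = 28 ≤ 28, return 16 + 16 + 17 + 6 = 55.
Best is Atlas, Deneb, Altair, and Spica with total return 55.

55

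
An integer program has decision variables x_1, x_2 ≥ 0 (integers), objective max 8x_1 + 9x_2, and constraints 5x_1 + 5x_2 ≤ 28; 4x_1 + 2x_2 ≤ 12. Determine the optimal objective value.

(x_1,x_2)=(0,5): 5·0+5·5=25≤28, 4·0+2·5=10≤12, objective 45.
(x_1,x_2)=(1,4): 5·1+5·4=25≤28, 4·1+2·4=12≤12, objective 44.
(x_1,x_2)=(0,4): 5·0+5·4=20≤28, 4·0+2·4=8≤12, objective 36.
Maximum is 45 at (x_1,x_2)=(0,5).

45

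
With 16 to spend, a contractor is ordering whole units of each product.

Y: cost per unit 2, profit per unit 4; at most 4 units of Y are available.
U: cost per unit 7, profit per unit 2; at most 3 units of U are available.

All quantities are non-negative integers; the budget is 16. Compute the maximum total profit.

Y has the best ratio (4/2); taking only Y gives at most 4×4 = 16 (stopped by the supply cap of 4).
Mixing does better — 4×Y and 1×U: cost 15 ≤ 16, profit 4·4 + 1·2 = 18.

18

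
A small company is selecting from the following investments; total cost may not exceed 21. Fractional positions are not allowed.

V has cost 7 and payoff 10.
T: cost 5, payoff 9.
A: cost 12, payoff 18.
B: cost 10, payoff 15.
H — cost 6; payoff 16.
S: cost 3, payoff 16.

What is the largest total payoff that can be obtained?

51

V + T + H + S: cost 7 + 5 + 6 + 3 = 21 ≤ 21, payoff 10 + 9 + 16 + 16 = 51.
A + H + S: cost 12 + 6 + 3 = 21 ≤ 21, payoff 18 + 16 + 16 = 50.
Best is V, T, H, and S with total payoff 51.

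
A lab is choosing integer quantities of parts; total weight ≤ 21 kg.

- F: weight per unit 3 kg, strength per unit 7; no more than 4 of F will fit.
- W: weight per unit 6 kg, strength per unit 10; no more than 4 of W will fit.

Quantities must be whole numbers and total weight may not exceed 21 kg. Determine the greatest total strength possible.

41

This is a bounded integer knapsack.
3×F and 2×W: weight 21 ≤ 21, strength 3·7 + 2·10 = 41.
4×F and 1×W: weight 18 ≤ 21, strength 4·7 + 1·10 = 38.
Best is 41.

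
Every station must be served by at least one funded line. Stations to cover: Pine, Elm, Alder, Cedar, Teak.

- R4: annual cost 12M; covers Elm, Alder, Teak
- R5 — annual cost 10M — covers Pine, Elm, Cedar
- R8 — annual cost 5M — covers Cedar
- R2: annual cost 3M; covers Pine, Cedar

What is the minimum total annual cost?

15

Choose R4 and R2: together they cover Pine, Elm, Alder, Cedar, Teak — every station.
Total annual cost: 12 + 3 = 15.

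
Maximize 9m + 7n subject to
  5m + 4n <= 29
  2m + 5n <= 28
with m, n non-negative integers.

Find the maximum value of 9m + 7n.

(m,n)=(5,1) is feasible, giving 52.
(m,n)=(4,2) is feasible, giving 50.
(m,n)=(5,0) is feasible, giving 45.
The best lattice point is (5,1), giving 52.

52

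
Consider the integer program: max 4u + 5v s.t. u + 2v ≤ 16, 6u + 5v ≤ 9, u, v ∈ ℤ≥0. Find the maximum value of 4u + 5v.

(u,v)=(0,1): 1·0+2·1=2≤16, 6·0+5·1=5≤9, objective 5.
(u,v)=(1,0): 1·1+2·0=1≤16, 6·1+5·0=6≤9, objective 4.
(u,v)=(0,0): 1·0+2·0=0≤16, 6·0+5·0=0≤9, objective 0.
The best lattice point is (0,1), giving 5.

5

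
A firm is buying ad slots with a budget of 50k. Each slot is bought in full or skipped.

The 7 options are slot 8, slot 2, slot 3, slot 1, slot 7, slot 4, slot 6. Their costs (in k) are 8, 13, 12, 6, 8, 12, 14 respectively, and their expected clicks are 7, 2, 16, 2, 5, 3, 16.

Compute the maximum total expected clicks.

46

Take slot 8, slot 3, slot 1, slot 7, and slot 6: cost 8 + 12 + 6 + 8 + 14 = 48 ≤ 50, expected clicks 7 + 16 + 2 + 5 + 16 = 46.
No other feasible combination does better.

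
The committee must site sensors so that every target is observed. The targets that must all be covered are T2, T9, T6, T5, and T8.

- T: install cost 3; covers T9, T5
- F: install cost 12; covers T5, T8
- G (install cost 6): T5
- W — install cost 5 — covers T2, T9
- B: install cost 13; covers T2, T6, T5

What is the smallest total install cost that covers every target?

This is a weighted set-cover instance.
The greedy cost-per-new-target heuristic would pick T, W, F, and B for 33, but a cheaper cover exists.
Choose T, F, and B: together they cover T2, T9, T6, T5, T8 — every target.
Total install cost: 3 + 12 + 13 = 28.
No cover costs less than 28.

28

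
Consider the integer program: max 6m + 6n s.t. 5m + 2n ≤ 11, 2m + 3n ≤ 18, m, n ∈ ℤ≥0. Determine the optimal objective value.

(m,n)=(0,5): 5·0+2·5=10≤11, 2·0+3·5=15≤18, objective 30.
(m,n)=(0,4): 5·0+2·4=8≤11, 2·0+3·4=12≤18, objective 24.
Maximum is 30 at (m,n)=(0,5).

30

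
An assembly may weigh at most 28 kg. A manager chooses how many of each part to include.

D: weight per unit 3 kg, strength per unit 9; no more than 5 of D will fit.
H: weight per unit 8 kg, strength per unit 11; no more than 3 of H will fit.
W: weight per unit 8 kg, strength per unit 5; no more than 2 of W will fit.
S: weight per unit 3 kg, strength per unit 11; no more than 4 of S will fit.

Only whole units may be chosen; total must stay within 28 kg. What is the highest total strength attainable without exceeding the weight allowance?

89

Take 5×D and 4×S: weight 27 ≤ 28, strength 5·9 + 4·11 = 89.
S has the best ratio (11/3) and is taken to its limit of 4; remaining capacity is filled optimally with the others.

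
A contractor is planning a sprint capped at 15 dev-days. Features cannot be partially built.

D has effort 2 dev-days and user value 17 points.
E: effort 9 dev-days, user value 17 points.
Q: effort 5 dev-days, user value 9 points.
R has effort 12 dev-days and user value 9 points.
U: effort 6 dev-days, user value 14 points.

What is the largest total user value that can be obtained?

This is a 0-1 knapsack instance.
Take D, Q, and U: effort 2 + 5 + 6 = 13 ≤ 15, user value 17 + 9 + 14 = 40.
No other feasible combination does better.

40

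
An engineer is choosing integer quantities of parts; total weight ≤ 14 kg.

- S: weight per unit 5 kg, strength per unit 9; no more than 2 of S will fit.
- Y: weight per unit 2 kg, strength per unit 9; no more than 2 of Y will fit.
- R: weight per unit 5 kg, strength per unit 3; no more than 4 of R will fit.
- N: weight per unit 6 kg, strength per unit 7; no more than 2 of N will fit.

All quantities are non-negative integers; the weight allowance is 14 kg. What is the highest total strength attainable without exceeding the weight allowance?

1×S, 2×Y, and 1×R: weight 14 ≤ 14, strength 1·9 + 2·9 + 1·3 = 30.
2×S and 2×Y: weight 14 ≤ 14, strength 2·9 + 2·9 = 36.
Best is 36.

36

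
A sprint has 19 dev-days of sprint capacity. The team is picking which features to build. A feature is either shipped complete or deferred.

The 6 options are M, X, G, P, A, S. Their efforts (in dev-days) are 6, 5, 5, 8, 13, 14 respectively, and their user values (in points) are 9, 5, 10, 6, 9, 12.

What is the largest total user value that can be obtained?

25

Take M, G, and P: effort 6 + 5 + 8 = 19 ≤ 19, user value 9 + 10 + 6 = 25.
No other feasible combination does better.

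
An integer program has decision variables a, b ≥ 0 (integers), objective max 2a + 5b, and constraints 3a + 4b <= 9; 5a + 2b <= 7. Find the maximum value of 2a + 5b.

(a,b)=(0,2): 3·0+4·2=8≤9, 5·0+2·2=4≤7, objective 10.
(a,b)=(1,1): 3·1+4·1=7≤9, 5·1+2·1=7≤7, objective 7.
(a,b)=(0,1): 3·0+4·1=4≤9, 5·0+2·1=2≤7, objective 5.
Maximum is 10 at (a,b)=(0,2).

10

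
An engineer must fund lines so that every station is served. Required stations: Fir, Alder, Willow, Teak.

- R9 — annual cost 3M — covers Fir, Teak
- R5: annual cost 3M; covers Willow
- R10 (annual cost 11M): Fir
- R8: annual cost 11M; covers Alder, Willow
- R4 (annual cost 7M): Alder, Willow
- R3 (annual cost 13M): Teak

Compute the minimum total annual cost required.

10

This is a weighted set-cover instance.
The greedy cost-per-new-station heuristic would pick R9, R5, and R4 for 13, but a cheaper cover exists.
Choose R9 and R4: together they cover Fir, Alder, Willow, Teak — every station.
Total annual cost: 3 + 7 = 10.
No cover costs less than 10.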